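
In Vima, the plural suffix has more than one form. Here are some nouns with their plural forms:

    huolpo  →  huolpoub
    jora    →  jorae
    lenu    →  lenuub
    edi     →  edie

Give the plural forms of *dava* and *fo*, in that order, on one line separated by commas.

The pattern is rounding harmony: -ub when the last vowel of the stem is a rounded vowel (*huolpo*, *lenu*); -e when the last vowel of the stem is an unrounded vowel (*jora*, *edi*).
The last vowel of *dava* is /a/, which is an unrounded vowel, so the suffix is -e, giving *davae*.
The last vowel of *fo* is /o/, which is a rounded vowel, so the suffix is -ub, giving *foub*.

davae, foub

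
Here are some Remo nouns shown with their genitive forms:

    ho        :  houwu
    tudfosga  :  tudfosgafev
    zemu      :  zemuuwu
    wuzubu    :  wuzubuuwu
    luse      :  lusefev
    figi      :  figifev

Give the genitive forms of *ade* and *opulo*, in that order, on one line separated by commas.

adefev, opulouwu

The pattern is rounding harmony: -uwu when the last vowel of the stem is a rounded vowel (*ho*, *zemu*, *wuzubu*); -fev when the last vowel of the stem is an unrounded vowel (*tudfosga*, *luse*, *figi*).
*ade* — last vowel /e/ (an unrounded vowel) → -fev → *adefev*.
The last vowel of *opulo* is /o/, which is a rounded vowel, so the suffix is -uwu, giving *opulouwu*.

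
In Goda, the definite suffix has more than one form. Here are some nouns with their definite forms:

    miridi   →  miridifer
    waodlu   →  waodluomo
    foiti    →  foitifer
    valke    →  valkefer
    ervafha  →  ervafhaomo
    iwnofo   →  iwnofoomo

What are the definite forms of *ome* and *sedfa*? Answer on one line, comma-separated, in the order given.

The pattern is front/back vowel harmony: -fer when the last vowel of the stem is a front vowel (*miridi*, *foiti*, *valke*); -omo when the last vowel of the stem is a back vowel (*waodlu*, *ervafha*, *iwnofo*).
Since the last vowel of *ome* is /e/ (a front vowel), it takes -fer, giving *omefer*.
*sedfa* — last vowel /a/ (a back vowel) → -omo → *sedfaomo*.

omefer, sedfaomo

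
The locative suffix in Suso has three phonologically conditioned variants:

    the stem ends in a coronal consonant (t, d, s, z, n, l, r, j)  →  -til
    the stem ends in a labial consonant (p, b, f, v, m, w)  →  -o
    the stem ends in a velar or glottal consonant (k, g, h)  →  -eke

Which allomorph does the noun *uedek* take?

-eke

The final consonant of *uedek* is /k/, which is velar/glottal, so the suffix is -eke.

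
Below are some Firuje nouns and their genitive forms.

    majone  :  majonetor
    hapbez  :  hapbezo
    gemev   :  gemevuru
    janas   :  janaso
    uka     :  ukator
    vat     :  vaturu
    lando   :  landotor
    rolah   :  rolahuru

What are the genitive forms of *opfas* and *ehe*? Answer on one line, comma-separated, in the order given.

Looking at the final sound of each stem: -o when the stem ends in a sibilant (*hapbez*, *janas*); -uru when the stem ends in a non-sibilant consonant (*gemev*, *vat*, *rolah*); -tor when the stem ends in a vowel (*majone*, *uka*, *lando*).
*opfas* — final sound /s/ (a sibilant) → -o → *opfaso*.
*ehe* — final sound /e/ (a vowel) → -tor → *ehetor*.

opfaso, ehetor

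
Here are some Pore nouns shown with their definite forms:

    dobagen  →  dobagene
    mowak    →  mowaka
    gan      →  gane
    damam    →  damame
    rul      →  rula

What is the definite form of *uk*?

uka

Looking at the final consonant of each stem: -e when the stem ends in a nasal (*dobagen*, *gan*, *damam*); -a when the stem ends in a non-nasal consonant (*mowak*, *rul*).
*uk* — final consonant /k/ (non-nasal) → -a → *uka*.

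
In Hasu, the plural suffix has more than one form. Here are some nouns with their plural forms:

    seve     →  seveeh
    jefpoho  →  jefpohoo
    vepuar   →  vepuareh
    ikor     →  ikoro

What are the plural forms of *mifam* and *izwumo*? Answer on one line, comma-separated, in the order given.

mifameh, izwumoo

Looking at the last vowel of each stem: -o when the last vowel of the stem is a rounded vowel (*jefpoho*, *ikor*); -eh when the last vowel of the stem is an unrounded vowel (*seve*, *vepuar*).
Since the last vowel of *mifam* is /a/ (an unrounded vowel), it takes -eh, giving *mifameh*.
The last vowel of *izwumo* is /o/, which is a rounded vowel, so the suffix is -o, giving *izwumoo*.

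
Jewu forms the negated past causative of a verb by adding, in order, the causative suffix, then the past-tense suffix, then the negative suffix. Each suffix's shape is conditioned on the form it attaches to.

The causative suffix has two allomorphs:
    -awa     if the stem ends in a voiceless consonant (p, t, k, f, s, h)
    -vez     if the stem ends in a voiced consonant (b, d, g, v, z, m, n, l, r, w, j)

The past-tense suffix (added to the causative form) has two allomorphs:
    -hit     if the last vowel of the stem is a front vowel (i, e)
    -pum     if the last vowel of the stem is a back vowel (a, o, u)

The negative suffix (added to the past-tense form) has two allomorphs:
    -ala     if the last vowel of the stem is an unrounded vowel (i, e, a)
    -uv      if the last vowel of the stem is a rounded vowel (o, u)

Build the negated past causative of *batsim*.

The final consonant of *batsim* is /m/, which is voiced, so the causative suffix is -vez, giving *batsimvez*.
The causative form *batsimvez*: last vowel = /e/, a front vowel → -hit → *batsimvezhit*.
The last vowel of the past-tense form *batsimvezhit* is /i/, which is an unrounded vowel, so the negative suffix is -ala, giving *batsimvezhitala*.

batsimvezhitala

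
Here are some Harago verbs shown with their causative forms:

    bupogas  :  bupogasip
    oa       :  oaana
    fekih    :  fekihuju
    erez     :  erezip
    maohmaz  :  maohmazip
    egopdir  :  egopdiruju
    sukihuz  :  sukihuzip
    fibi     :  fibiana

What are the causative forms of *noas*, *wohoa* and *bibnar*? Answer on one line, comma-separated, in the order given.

The alternation tracks the final sound of the stem — -ip when the stem ends in a sibilant (*bupogas*, *erez*, *maohmaz*, *sukihuz*); -uju when the stem ends in a non-sibilant consonant (*fekih*, *egopdir*); -ana when the stem ends in a vowel (*oa*, *fibi*).
Since the final sound of *noas* is /s/ (a sibilant), it takes -ip, giving *noasip*.
Since the final sound of *wohoa* is /a/ (a vowel), it takes -ana, giving *wohoaana*.
Since the final sound of *bibnar* is /r/ (a non-sibilant consonant), it takes -uju, giving *bibnaruju*.

noasip, wohoaana, bibnaruju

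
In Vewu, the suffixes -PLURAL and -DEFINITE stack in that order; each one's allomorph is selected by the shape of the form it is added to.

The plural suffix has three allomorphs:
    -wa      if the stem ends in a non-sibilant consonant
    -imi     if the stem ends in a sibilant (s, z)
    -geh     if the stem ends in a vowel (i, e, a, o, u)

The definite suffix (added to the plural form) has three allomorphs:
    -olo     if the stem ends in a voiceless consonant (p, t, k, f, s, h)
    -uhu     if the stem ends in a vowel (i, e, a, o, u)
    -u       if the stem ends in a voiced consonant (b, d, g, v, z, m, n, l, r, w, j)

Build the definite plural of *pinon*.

pinonwauhu

*pinon*: final sound = /n/, a non-sibilant consonant → -wa → *pinonwa*.
The plural form *pinonwa* — final sound /a/ (a vowel) → -uhu → *pinonwauhu*.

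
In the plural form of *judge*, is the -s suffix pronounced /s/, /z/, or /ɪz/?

The stem *judge* ends in a sibilant (/s, z, ʃ, ʒ, tʃ, dʒ/).
The plural suffix surfaces as /ɪz/ after sibilants, /s/ after other voiceless consonants, and /z/ after other voiced sounds.
So the plural -s on *judge* is pronounced /ɪz/.

/ɪz/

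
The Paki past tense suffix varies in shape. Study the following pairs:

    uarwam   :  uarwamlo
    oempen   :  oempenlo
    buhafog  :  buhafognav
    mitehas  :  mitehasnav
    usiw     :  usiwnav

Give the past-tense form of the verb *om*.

The pattern is nasality of the final consonant: -lo when the stem ends in a nasal (*uarwam*, *oempen*); -nav when the stem ends in a non-nasal consonant (*buhafog*, *mitehas*, *usiw*).
Since the final consonant of *om* is /m/ (a nasal), it takes -lo, giving *omlo*.

omlo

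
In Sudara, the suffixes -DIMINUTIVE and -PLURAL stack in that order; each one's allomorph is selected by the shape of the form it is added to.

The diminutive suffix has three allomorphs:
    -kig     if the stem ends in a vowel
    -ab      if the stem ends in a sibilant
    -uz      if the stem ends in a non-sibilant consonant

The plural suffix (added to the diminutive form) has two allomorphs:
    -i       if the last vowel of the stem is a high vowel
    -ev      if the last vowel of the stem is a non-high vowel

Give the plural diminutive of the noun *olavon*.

*olavon*: final sound = /n/, a non-sibilant consonant → -uz → *olavonuz*.
The last vowel of the diminutive form *olavonuz* is /u/, which is a high vowel, so the plural suffix is -i, giving *olavonuzi*.

olavonuzi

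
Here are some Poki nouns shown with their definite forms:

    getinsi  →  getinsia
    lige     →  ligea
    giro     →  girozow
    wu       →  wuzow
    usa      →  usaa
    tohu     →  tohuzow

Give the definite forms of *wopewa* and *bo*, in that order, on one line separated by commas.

wopewaa, bozow

The alternation tracks the last vowel of the stem — -zow when the last vowel of the stem is a rounded vowel (*giro*, *wu*, *tohu*); -a when the last vowel of the stem is an unrounded vowel (*getinsi*, *lige*, *usa*).
*wopewa* — last vowel /a/ (an unrounded vowel) → -a → *wopewaa*.
Since the last vowel of *bo* is /o/ (a rounded vowel), it takes -zow, giving *bozow*.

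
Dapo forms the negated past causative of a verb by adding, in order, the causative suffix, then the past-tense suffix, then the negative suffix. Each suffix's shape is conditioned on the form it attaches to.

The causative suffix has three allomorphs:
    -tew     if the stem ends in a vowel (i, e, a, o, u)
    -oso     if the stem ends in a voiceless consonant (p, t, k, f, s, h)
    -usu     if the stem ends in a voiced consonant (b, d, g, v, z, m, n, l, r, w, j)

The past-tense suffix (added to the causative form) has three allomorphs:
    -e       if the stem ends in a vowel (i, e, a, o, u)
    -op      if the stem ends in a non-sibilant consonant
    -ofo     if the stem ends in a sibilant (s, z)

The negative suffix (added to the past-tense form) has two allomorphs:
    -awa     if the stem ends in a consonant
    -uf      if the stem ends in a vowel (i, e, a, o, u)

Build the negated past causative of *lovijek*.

*lovijek* — final sound /k/ (a voiceless consonant) → -oso → *lovijekoso*.
The final sound of the causative form *lovijekoso* is /o/, which is a vowel, so the past-tense suffix is -e, giving *lovijekosoe*.
The past-tense form *lovijekosoe*: final sound = /e/, a vowel → -uf → *lovijekosoeuf*.

lovijekosoeuf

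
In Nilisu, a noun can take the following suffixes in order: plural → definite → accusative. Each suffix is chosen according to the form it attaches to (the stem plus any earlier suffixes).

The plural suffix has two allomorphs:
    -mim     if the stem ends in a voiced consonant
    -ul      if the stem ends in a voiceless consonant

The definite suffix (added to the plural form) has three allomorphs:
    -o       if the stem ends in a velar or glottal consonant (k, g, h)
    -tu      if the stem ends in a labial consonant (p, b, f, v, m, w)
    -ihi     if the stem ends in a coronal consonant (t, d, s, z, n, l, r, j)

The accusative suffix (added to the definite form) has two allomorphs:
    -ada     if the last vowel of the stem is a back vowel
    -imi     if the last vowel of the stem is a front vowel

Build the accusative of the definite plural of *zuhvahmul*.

The final consonant of *zuhvahmul* is /l/, which is voiced, so the plural suffix is -mim, giving *zuhvahmulmim*.
The plural form *zuhvahmulmim*: final consonant = /m/, labial → -tu → *zuhvahmulmimtu*.
Since the last vowel of the definite form *zuhvahmulmimtu* is /u/ (a back vowel), it takes -ada, giving *zuhvahmulmimtuada*.

zuhvahmulmimtuada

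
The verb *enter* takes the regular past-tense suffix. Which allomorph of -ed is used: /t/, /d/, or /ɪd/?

/d/

The stem *enter* ends in a voiced sound other than /d/.
The -ed suffix is realized as /ɪd/ after /t, d/; as /t/ after other voiceless consonants; and as /d/ after other voiced sounds.
So -ed on *enter* is pronounced /d/.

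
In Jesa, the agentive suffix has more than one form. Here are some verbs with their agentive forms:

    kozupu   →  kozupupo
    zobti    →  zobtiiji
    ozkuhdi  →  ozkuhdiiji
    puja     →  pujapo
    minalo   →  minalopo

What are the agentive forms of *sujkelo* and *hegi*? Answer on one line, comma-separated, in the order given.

sujkelopo, hegiiji

The alternation tracks the last vowel of the stem — -iji when the last vowel of the stem is a front vowel (*zobti*, *ozkuhdi*); -po when the last vowel of the stem is a back vowel (*kozupu*, *puja*, *minalo*).
*sujkelo* — last vowel /o/ (a back vowel) → -po → *sujkelopo*.
*hegi*: last vowel = /i/, a front vowel → -iji → *hegiiji*.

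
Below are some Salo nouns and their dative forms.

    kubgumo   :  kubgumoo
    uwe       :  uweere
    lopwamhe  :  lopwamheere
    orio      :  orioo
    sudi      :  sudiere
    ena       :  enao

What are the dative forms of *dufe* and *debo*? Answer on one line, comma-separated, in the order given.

The suffix is conditioned by the last vowel: -ere when the last vowel of the stem is a front vowel (*uwe*, *lopwamhe*, *sudi*); -o when the last vowel of the stem is a back vowel (*kubgumo*, *orio*, *ena*).
The last vowel of *dufe* is /e/, which is a front vowel, so the suffix is -ere, giving *dufeere*.
The last vowel of *debo* is /o/, which is a back vowel, so the suffix is -o, giving *deboo*.

dufeere, deboo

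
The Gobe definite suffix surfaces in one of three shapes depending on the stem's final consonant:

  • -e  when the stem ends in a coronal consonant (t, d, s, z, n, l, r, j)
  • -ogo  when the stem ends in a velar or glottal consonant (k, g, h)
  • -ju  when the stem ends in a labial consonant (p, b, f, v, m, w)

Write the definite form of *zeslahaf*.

zeslahafju

*zeslahaf*: final consonant = /f/, labial → -ju → *zeslahafju*.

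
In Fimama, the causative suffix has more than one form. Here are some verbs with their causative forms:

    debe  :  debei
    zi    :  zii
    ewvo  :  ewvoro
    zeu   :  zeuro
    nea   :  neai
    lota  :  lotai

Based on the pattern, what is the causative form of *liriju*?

Looking at the last vowel of each stem: -ro when the last vowel of the stem is a rounded vowel (*ewvo*, *zeu*); -i when the last vowel of the stem is an unrounded vowel (*debe*, *zi*, *nea*, *lota*).
*liriju*: last vowel = /u/, a rounded vowel → -ro → *lirijuro*.

lirijuro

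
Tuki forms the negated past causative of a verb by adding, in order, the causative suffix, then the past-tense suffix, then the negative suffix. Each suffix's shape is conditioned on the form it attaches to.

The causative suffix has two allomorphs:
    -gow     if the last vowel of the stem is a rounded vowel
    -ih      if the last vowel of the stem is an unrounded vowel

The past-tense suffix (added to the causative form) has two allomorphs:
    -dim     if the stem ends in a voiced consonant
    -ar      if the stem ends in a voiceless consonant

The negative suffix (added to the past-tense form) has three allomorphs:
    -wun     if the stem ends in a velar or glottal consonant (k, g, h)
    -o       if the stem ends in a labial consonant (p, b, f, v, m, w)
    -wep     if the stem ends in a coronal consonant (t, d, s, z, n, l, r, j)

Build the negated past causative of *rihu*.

*rihu* — last vowel /u/ (a rounded vowel) → -gow → *rihugow*.
Since the final consonant of the causative form *rihugow* is /w/ (voiced), it takes -dim, giving *rihugowdim*.
The final consonant of the past-tense form *rihugowdim* is /m/, which is labial, so the negative suffix is -o, giving *rihugowdimo*.

rihugowdimo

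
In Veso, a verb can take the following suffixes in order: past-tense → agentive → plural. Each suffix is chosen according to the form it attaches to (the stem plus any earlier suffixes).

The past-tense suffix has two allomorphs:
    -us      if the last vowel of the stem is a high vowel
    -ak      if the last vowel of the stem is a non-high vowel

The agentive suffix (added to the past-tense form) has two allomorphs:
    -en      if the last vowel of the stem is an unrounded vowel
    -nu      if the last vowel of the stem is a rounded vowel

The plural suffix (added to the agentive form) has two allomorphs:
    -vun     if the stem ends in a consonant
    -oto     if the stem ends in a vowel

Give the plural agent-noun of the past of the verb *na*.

Since the last vowel of *na* is /a/ (a non-high vowel), it takes -ak, giving *naak*.
The past-tense form *naak* — last vowel /a/ (an unrounded vowel) → -en → *naaken*.
Since the final sound of the agentive form *naaken* is /n/ (a consonant), it takes -vun, giving *naakenvun*.

naakenvun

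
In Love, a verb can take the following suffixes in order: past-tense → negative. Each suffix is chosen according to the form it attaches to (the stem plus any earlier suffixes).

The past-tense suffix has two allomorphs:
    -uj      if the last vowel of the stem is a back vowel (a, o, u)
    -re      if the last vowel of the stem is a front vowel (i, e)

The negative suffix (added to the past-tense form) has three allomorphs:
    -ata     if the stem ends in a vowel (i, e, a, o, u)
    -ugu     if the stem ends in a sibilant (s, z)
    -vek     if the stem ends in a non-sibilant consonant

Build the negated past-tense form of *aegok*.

The last vowel of *aegok* is /o/, which is a back vowel, so the past-tense suffix is -uj, giving *aegokuj*.
The past-tense form *aegokuj* — final sound /j/ (a non-sibilant consonant) → -vek → *aegokujvek*.

aegokujvek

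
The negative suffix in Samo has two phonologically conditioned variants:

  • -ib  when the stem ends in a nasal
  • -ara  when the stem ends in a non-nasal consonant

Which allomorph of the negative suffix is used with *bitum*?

-ib

The final consonant of *bitum* is /m/, which is a nasal, so the suffix is -ib.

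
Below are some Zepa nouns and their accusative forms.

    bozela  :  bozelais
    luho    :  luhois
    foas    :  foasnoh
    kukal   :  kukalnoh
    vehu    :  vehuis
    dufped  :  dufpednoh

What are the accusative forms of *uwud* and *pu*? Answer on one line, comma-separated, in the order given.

The suffix is conditioned by the final sound: -noh when the stem ends in a consonant (*foas*, *kukal*, *dufped*); -is when the stem ends in a vowel (*bozela*, *luho*, *vehu*).
The final sound of *uwud* is /d/, which is a consonant, so the suffix is -noh, giving *uwudnoh*.
The final sound of *pu* is /u/, which is a vowel, so the suffix is -is, giving *puis*.

uwudnoh, puis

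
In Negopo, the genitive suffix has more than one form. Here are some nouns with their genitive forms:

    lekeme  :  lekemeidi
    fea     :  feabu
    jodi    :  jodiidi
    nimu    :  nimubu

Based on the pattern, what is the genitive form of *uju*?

The suffix is conditioned by the last vowel: -idi when the last vowel of the stem is a front vowel (*lekeme*, *jodi*); -bu when the last vowel of the stem is a back vowel (*fea*, *nimu*).
The last vowel of *uju* is /u/, which is a back vowel, so the suffix is -bu, giving *ujubu*.

ujubu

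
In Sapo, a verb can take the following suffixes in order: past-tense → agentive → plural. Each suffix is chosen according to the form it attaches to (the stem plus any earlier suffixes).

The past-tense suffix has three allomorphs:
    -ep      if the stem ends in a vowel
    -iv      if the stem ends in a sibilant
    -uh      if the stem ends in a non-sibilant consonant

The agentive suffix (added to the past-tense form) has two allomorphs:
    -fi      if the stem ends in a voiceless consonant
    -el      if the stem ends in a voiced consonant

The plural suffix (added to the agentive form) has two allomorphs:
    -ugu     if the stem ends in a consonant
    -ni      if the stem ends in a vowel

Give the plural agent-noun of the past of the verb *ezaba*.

ezabaepfini

*ezaba* — final sound /a/ (a vowel) → -ep → *ezabaep*.
The final consonant of the past-tense form *ezabaep* is /p/, which is voiceless, so the agentive suffix is -fi, giving *ezabaepfi*.
The agentive form *ezabaepfi*: final sound = /i/, a vowel → -ni → *ezabaepfini*.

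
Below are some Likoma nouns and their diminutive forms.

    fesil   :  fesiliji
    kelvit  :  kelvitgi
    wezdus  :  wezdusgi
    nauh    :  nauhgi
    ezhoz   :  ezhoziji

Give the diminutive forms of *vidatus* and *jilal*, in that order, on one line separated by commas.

Looking at the final consonant of each stem: -gi when the stem ends in a voiceless consonant (*kelvit*, *wezdus*, *nauh*); -iji when the stem ends in a voiced consonant (*fesil*, *ezhoz*).
The final consonant of *vidatus* is /s/, which is voiceless, so the suffix is -gi, giving *vidatusgi*.
*jilal*: final consonant = /l/, voiced → -iji → *jilaliji*.

vidatusgi, jilaliji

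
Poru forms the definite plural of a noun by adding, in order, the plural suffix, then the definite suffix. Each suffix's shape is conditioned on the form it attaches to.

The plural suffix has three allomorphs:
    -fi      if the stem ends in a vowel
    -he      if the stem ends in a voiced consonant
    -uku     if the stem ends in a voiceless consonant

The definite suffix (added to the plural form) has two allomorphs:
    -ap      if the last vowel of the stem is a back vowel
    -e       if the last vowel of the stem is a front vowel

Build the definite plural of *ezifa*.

*ezifa* — final sound /a/ (a vowel) → -fi → *ezifafi*.
The last vowel of the plural form *ezifafi* is /i/, which is a front vowel, so the definite suffix is -e, giving *ezifafie*.

ezifafie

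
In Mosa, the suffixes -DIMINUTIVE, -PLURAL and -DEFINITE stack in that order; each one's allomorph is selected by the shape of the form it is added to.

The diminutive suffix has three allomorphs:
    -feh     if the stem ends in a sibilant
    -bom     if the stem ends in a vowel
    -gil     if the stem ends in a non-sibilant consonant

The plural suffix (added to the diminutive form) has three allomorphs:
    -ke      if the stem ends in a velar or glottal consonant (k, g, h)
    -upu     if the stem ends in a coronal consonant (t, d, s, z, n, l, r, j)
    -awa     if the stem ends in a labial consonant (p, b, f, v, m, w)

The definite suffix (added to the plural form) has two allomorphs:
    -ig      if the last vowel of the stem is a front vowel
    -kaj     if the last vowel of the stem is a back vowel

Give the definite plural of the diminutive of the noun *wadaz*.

*wadaz* — final sound /z/ (a sibilant) → -feh → *wadazfeh*.
Since the final consonant of the diminutive form *wadazfeh* is /h/ (velar/glottal), it takes -ke, giving *wadazfehke*.
The plural form *wadazfehke* — last vowel /e/ (a front vowel) → -ig → *wadazfehkeig*.

wadazfehkeig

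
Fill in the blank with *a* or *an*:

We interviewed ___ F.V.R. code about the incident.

an

The indefinite article is chosen by the initial *sound* of the following word, not its spelling.
The initialism *F.V.R.* is read letter by letter; the first letter, F, is pronounced /ɛf/, which begins with a vowel sound.
So the article is *an*: We interviewed an F.V.R. code about the incident.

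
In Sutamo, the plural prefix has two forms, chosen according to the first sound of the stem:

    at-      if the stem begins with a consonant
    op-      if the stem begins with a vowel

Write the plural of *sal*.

atsal

The first sound of *sal* is /s/, which is a consonant, so the prefix is at-, giving *atsal*.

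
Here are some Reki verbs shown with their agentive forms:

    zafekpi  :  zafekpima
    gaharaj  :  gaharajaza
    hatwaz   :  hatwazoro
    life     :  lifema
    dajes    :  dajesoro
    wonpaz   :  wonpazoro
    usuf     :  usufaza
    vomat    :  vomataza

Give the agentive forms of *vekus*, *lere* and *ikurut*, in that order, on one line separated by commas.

vekusoro, lerema, ikurutaza

The pattern is sibilance of the final sound: -oro when the stem ends in a sibilant (*hatwaz*, *dajes*, *wonpaz*); -aza when the stem ends in a non-sibilant consonant (*gaharaj*, *usuf*, *vomat*); -ma when the stem ends in a vowel (*zafekpi*, *life*).
*vekus*: final sound = /s/, a sibilant → -oro → *vekusoro*.
The final sound of *lere* is /e/, which is a vowel, so the suffix is -ma, giving *lerema*.
The final sound of *ikurut* is /t/, which is a non-sibilant consonant, so the suffix is -aza, giving *ikurutaza*.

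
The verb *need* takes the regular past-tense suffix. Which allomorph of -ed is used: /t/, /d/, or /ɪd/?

/ɪd/

The stem *need* ends in /t/ or /d/.
The -ed suffix is realized as /ɪd/ after /t, d/; as /t/ after other voiceless consonants; and as /d/ after other voiced sounds.
So -ed on *need* is pronounced /ɪd/.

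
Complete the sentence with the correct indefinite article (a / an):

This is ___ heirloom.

The indefinite article is chosen by the initial *sound* of the following word, not its spelling.
*heirloom* begins with the sound /ɛ/ (silent h) — a vowel sound.
So the article is *an*: This is an heirloom.

an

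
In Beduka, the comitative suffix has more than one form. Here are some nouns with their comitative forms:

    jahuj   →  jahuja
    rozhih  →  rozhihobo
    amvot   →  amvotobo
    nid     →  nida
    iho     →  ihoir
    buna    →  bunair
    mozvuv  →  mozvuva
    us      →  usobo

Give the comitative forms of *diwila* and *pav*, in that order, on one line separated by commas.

diwilair, pava

The alternation tracks the final sound of the stem — -obo when the stem ends in a voiceless consonant (*rozhih*, *amvot*, *us*); -a when the stem ends in a voiced consonant (*jahuj*, *nid*, *mozvuv*); -ir when the stem ends in a vowel (*iho*, *buna*).
*diwila*: final sound = /a/, a vowel → -ir → *diwilair*.
The final sound of *pav* is /v/, which is a voiced consonant, so the suffix is -a, giving *pava*.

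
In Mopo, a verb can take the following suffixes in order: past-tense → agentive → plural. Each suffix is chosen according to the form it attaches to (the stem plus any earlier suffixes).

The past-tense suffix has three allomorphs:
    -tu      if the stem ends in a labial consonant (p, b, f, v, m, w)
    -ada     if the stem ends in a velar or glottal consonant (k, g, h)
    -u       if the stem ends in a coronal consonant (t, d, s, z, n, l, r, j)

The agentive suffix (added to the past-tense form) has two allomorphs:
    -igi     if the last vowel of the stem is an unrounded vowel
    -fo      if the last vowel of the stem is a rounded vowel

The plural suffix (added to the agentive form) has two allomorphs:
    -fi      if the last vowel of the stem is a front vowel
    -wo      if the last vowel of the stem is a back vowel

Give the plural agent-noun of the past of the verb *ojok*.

*ojok*: final consonant = /k/, velar/glottal → -ada → *ojokada*.
Since the last vowel of the past-tense form *ojokada* is /a/ (an unrounded vowel), it takes -igi, giving *ojokadaigi*.
The agentive form *ojokadaigi* — last vowel /i/ (a front vowel) → -fi → *ojokadaigifi*.

ojokadaigifi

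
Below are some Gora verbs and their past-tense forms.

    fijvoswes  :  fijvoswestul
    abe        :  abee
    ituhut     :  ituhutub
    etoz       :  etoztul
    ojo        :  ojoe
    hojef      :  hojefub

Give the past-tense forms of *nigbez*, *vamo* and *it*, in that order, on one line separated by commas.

The alternation tracks the final sound of the stem — -tul when the stem ends in a sibilant (*fijvoswes*, *etoz*); -ub when the stem ends in a non-sibilant consonant (*ituhut*, *hojef*); -e when the stem ends in a vowel (*abe*, *ojo*).
*nigbez*: final sound = /z/, a sibilant → -tul → *nigbeztul*.
Since the final sound of *vamo* is /o/ (a vowel), it takes -e, giving *vamoe*.
The final sound of *it* is /t/, which is a non-sibilant consonant, so the suffix is -ub, giving *itub*.

nigbeztul, vamoe, itub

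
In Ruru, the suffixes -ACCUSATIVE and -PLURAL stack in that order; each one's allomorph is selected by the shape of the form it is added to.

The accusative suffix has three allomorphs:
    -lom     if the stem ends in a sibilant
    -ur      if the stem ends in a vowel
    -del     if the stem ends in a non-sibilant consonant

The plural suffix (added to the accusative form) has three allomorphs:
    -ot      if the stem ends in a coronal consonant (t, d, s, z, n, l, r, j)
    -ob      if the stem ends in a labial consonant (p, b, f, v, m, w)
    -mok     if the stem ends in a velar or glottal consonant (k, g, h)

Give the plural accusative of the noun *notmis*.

notmislomob

Since the final sound of *notmis* is /s/ (a sibilant), it takes -lom, giving *notmislom*.
The final consonant of the accusative form *notmislom* is /m/, which is labial, so the plural suffix is -ob, giving *notmislomob*.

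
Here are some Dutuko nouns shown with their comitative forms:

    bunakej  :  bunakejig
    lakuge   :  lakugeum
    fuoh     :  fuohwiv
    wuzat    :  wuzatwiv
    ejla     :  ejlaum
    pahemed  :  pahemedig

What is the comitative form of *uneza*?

unezaum

The suffix is conditioned by the final sound: -wiv when the stem ends in a voiceless consonant (*fuoh*, *wuzat*); -ig when the stem ends in a voiced consonant (*bunakej*, *pahemed*); -um when the stem ends in a vowel (*lakuge*, *ejla*).
*uneza*: final sound = /a/, a vowel → -um → *unezaum*.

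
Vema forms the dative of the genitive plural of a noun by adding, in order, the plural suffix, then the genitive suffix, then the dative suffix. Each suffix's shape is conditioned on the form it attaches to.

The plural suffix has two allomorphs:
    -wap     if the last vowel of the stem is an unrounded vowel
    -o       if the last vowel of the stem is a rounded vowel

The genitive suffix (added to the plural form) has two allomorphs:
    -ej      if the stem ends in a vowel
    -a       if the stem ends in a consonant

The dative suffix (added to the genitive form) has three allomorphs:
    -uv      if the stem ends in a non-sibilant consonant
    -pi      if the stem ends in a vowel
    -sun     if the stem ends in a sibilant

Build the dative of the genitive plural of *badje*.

The last vowel of *badje* is /e/, which is an unrounded vowel, so the plural suffix is -wap, giving *badjewap*.
The plural form *badjewap* — final sound /p/ (a consonant) → -a → *badjewapa*.
The genitive form *badjewapa*: final sound = /a/, a vowel → -pi → *badjewapapi*.

badjewapapi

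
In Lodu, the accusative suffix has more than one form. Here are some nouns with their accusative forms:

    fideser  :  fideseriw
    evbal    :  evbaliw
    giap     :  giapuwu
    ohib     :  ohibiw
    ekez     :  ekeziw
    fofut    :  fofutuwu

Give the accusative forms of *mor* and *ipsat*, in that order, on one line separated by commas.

moriw, ipsatuwu

The suffix is conditioned by the final consonant: -uwu when the stem ends in a voiceless consonant (*giap*, *fofut*); -iw when the stem ends in a voiced consonant (*fideser*, *evbal*, *ohib*, *ekez*).
Since the final consonant of *mor* is /r/ (voiced), it takes -iw, giving *moriw*.
Since the final consonant of *ipsat* is /t/ (voiceless), it takes -uwu, giving *ipsatuwu*.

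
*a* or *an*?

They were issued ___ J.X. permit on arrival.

The indefinite article is chosen by the initial *sound* of the following word, not its spelling.
The initialism *J.X.* is read letter by letter; the first letter, J, is pronounced /dʒeɪ/, which begins with a consonant sound.
So the article is *a*: They were issued a J.X. permit on arrival.

a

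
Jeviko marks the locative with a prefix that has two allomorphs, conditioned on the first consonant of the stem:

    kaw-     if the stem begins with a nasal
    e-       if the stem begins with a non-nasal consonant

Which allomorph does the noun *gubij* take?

e-

The first consonant of *gubij* is /g/, which is non-nasal, so the prefix is e-.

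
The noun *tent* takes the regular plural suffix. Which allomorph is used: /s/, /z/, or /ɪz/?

/s/

The stem *tent* ends in a voiceless non-sibilant consonant.
The plural suffix surfaces as /ɪz/ after sibilants, /s/ after other voiceless consonants, and /z/ after other voiced sounds.
So the plural -s on *tent* is pronounced /s/.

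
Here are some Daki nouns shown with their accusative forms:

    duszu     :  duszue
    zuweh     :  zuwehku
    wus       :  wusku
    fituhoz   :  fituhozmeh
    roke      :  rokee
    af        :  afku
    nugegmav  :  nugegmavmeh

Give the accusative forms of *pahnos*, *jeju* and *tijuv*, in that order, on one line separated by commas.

pahnosku, jejue, tijuvmeh

The alternation tracks the final sound of the stem — -ku when the stem ends in a voiceless consonant (*zuweh*, *wus*, *af*); -meh when the stem ends in a voiced consonant (*fituhoz*, *nugegmav*); -e when the stem ends in a vowel (*duszu*, *roke*).
The final sound of *pahnos* is /s/, which is a voiceless consonant, so the suffix is -ku, giving *pahnosku*.
*jeju* — final sound /u/ (a vowel) → -e → *jejue*.
*tijuv*: final sound = /v/, a voiced consonant → -meh → *tijuvmeh*.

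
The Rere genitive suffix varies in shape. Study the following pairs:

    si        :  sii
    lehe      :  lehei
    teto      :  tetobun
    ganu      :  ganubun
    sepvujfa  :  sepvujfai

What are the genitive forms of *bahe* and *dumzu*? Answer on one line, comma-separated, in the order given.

The pattern is rounding harmony: -bun when the last vowel of the stem is a rounded vowel (*teto*, *ganu*); -i when the last vowel of the stem is an unrounded vowel (*si*, *lehe*, *sepvujfa*).
*bahe*: last vowel = /e/, an unrounded vowel → -i → *bahei*.
Since the last vowel of *dumzu* is /u/ (a rounded vowel), it takes -bun, giving *dumzubun*.

bahei, dumzubun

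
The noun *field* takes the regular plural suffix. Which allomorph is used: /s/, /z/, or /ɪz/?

/z/

The stem *field* ends in a voiced non-sibilant sound.
The plural suffix surfaces as /ɪz/ after sibilants, /s/ after other voiceless consonants, and /z/ after other voiced sounds.
So the plural -s on *field* is pronounced /z/.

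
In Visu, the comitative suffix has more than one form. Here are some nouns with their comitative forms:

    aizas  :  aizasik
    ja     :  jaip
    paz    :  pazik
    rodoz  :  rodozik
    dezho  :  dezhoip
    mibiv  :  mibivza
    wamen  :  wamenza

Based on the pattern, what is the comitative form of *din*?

Looking at the final sound of each stem: -ik when the stem ends in a sibilant (*aizas*, *paz*, *rodoz*); -za when the stem ends in a non-sibilant consonant (*mibiv*, *wamen*); -ip when the stem ends in a vowel (*ja*, *dezho*).
The final sound of *din* is /n/, which is a non-sibilant consonant, so the suffix is -za, giving *dinza*.

dinza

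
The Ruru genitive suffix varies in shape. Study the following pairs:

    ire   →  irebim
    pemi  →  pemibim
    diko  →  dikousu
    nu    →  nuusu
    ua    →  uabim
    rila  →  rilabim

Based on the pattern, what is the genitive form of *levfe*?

The suffix is conditioned by the last vowel: -usu when the last vowel of the stem is a rounded vowel (*diko*, *nu*); -bim when the last vowel of the stem is an unrounded vowel (*ire*, *pemi*, *ua*, *rila*).
Since the last vowel of *levfe* is /e/ (an unrounded vowel), it takes -bim, giving *levfebim*.

levfebim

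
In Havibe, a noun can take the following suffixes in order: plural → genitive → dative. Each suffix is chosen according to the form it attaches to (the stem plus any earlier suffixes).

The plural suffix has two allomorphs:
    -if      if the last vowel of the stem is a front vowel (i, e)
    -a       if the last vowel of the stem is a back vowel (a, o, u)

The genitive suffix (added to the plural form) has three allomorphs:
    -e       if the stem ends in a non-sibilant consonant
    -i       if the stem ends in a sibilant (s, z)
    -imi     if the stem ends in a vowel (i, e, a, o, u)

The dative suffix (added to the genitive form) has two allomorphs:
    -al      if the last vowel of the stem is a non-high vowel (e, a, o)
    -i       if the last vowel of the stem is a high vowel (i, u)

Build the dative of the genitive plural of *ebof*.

ebofaimii

Since the last vowel of *ebof* is /o/ (a back vowel), it takes -a, giving *ebofa*.
The plural form *ebofa*: final sound = /a/, a vowel → -imi → *ebofaimi*.
The genitive form *ebofaimi* — last vowel /i/ (a high vowel) → -i → *ebofaimii*.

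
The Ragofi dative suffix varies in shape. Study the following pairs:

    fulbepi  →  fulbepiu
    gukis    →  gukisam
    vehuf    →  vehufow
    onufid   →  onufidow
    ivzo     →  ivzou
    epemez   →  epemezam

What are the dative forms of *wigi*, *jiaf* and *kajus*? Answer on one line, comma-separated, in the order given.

wigiu, jiafow, kajusam

The suffix is conditioned by the final sound: -am when the stem ends in a sibilant (*gukis*, *epemez*); -ow when the stem ends in a non-sibilant consonant (*vehuf*, *onufid*); -u when the stem ends in a vowel (*fulbepi*, *ivzo*).
Since the final sound of *wigi* is /i/ (a vowel), it takes -u, giving *wigiu*.
*jiaf*: final sound = /f/, a non-sibilant consonant → -ow → *jiafow*.
The final sound of *kajus* is /s/, which is a sibilant, so the suffix is -am, giving *kajusam*.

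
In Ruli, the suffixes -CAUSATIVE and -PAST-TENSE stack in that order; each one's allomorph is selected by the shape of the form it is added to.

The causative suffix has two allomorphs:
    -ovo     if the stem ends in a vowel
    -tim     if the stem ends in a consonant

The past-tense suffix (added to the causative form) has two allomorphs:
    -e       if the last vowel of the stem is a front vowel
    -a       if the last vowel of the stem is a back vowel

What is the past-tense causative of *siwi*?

*siwi* — final sound /i/ (a vowel) → -ovo → *siwiovo*.
The causative form *siwiovo*: last vowel = /o/, a back vowel → -a → *siwiovoa*.

siwiovoa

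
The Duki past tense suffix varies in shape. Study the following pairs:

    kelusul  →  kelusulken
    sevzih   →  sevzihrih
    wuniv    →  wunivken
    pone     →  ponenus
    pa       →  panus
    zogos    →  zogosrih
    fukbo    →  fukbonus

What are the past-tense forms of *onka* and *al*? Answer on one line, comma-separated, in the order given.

onkanus, alken

The suffix is conditioned by the final sound: -rih when the stem ends in a voiceless consonant (*sevzih*, *zogos*); -ken when the stem ends in a voiced consonant (*kelusul*, *wuniv*); -nus when the stem ends in a vowel (*pone*, *pa*, *fukbo*).
The final sound of *onka* is /a/, which is a vowel, so the suffix is -nus, giving *onkanus*.
The final sound of *al* is /l/, which is a voiced consonant, so the suffix is -ken, giving *alken*.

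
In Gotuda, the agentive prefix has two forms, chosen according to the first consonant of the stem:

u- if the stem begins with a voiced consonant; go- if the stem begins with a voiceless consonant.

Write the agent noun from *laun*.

ulaun

The first consonant of *laun* is /l/, which is voiced, so the prefix is u-, giving *ulaun*.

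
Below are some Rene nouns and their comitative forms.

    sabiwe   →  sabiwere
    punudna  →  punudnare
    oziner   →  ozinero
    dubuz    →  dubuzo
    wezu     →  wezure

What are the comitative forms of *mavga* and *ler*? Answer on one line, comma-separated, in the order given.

mavgare, lero

The suffix is conditioned by the final sound: -o when the stem ends in a consonant (*oziner*, *dubuz*); -re when the stem ends in a vowel (*sabiwe*, *punudna*, *wezu*).
Since the final sound of *mavga* is /a/ (a vowel), it takes -re, giving *mavgare*.
Since the final sound of *ler* is /r/ (a consonant), it takes -o, giving *lero*.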